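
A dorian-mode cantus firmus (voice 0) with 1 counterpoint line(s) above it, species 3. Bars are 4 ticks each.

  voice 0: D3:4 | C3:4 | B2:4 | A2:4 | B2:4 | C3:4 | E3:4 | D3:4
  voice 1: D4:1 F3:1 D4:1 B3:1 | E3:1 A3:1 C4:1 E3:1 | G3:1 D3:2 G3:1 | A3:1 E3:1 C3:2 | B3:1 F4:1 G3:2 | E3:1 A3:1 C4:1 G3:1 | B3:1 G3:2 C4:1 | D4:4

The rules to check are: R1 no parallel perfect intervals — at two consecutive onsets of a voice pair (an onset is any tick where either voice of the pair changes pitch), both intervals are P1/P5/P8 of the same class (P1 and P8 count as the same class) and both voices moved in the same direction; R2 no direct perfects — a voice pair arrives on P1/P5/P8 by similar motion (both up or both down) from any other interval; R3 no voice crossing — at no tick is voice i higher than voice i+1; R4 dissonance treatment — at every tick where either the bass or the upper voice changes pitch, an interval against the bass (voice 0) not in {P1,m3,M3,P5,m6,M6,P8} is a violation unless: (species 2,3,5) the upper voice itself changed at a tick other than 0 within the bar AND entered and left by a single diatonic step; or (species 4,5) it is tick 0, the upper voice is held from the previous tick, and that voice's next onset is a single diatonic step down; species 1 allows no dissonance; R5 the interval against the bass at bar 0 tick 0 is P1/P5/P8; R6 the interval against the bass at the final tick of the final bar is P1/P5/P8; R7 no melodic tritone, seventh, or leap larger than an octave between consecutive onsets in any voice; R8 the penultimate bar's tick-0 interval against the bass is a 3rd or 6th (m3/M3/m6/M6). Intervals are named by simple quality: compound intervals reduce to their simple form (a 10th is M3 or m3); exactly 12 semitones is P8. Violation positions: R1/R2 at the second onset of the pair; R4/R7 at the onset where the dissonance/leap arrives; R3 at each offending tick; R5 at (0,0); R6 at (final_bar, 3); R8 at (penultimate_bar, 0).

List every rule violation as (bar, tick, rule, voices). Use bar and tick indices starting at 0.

bar 0: v0=D3 v1=D4 downbeat P8
bar 1: v0=C3 v1=E3 downbeat M3
bar 2: v0=B2 v1=G3 downbeat m6
bar 3: v0=A2 v1=A3 downbeat P8
bar 4: v0=B2 v1=B3 downbeat P8
bar 5: v0=C3 v1=E3 downbeat M3
bar 6: v0=E3 v1=B3 downbeat P5
bar 7: v0=D3 v1=D4 downbeat P8
  -> R2 @ bar 4 tick 0 v(0, 1): A2/C3 m3 -> B2/B3 P8 similar
  -> R7 @ bar 4 tick 0 v(1,): C3->B3 leap 11st
  -> R4 @ bar 4 tick 1 v(0, 1): B2/F4 TT untreated
  -> R7 @ bar 4 tick 1 v(1,): B3->F4 leap 6st
  -> R7 @ bar 4 tick 2 v(1,): F4->G3 leap 10st
  -> R1 @ bar 6 tick 0 v(0, 1): C3/G3 P5 -> E3/B3 P5 similar
  -> R8 @ bar 6 tick 0 v(0, 1): penult P5 not 3rd/6th

(4, 0, R2, (0, 1))
(4, 0, R7, (1,))
(4, 1, R4, (0, 1))
(4, 1, R7, (1,))
(4, 2, R7, (1,))
(6, 0, R1, (0, 1))
(6, 0, R8, (0, 1))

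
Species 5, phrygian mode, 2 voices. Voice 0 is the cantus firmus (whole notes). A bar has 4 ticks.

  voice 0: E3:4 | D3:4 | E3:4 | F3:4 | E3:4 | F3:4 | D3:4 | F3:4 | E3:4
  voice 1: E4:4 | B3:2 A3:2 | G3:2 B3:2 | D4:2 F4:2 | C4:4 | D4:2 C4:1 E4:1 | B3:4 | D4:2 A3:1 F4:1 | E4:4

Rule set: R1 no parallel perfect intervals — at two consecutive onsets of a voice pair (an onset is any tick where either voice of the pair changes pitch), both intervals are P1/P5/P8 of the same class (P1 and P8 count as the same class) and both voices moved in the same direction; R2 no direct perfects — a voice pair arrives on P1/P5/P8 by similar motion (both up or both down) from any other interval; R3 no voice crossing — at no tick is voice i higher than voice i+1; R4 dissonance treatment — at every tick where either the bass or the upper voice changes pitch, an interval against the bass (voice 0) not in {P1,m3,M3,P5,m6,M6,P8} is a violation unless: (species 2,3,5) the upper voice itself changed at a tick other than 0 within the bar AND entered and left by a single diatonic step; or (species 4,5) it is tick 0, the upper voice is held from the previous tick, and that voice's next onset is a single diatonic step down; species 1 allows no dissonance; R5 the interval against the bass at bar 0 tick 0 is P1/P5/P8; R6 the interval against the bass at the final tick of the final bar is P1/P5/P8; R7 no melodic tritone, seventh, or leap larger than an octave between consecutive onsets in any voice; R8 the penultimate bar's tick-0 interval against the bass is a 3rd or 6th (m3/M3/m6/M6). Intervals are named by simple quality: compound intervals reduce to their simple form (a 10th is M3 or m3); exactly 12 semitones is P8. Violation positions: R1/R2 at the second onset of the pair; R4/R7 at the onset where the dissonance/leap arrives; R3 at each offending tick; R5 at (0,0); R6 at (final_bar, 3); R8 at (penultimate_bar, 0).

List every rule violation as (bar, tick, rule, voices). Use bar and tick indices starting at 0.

bar 0: v0=E3 v1=E4 downbeat P8
bar 1: v0=D3 v1=B3 downbeat M6
bar 2: v0=E3 v1=G3 downbeat m3
bar 3: v0=F3 v1=D4 downbeat M6
bar 4: v0=E3 v1=C4 downbeat m6
bar 5: v0=F3 v1=D4 downbeat M6
bar 6: v0=D3 v1=B3 downbeat M6
bar 7: v0=F3 v1=D4 downbeat M6
bar 8: v0=E3 v1=E4 downbeat P8
  -> R4 @ bar 5 tick 3 v(0, 1): F3/E4 M7 untreated
  -> R1 @ bar 8 tick 0 v(0, 1): F3/F4 P8 -> E3/E4 P8 similar

(5, 3, R4, (0, 1))
(8, 0, R1, (0, 1))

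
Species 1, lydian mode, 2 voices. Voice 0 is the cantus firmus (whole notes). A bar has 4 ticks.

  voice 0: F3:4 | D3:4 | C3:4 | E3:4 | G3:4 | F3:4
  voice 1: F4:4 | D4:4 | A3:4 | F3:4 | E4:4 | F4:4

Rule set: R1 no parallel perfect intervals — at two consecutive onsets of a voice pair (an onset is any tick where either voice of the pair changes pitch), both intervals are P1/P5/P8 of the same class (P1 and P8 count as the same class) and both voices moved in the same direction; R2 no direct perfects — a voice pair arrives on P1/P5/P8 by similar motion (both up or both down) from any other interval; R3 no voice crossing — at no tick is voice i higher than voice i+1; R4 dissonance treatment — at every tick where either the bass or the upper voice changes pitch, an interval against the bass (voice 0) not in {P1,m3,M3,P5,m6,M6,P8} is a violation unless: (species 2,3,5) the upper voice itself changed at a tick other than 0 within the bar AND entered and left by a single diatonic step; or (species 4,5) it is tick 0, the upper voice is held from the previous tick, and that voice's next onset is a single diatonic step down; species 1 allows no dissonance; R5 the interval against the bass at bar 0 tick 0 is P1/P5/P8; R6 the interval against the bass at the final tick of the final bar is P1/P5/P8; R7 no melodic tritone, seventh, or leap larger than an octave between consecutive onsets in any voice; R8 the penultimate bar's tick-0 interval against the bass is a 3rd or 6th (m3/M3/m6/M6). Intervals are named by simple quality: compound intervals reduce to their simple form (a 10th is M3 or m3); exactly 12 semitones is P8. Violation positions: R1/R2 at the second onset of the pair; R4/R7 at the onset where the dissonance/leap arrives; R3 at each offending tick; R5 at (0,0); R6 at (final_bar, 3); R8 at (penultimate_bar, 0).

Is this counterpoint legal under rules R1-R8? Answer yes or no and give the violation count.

bar 0: v0=F3 v1=F4 (P8)
bar 1: v0=D3 v1=D4 (P8)
bar 2: v0=C3 v1=A3 (M6)
bar 3: v0=E3 v1=F3 (m2)
bar 4: v0=G3 v1=E4 (M6)
bar 5: v0=F3 v1=F4 (P8)
  R1 @ bar1.0: F3/F4 P8 -> D3/D4 P8 similar
  R4 @ bar3.0: E3/F3 m2 untreated
  R7 @ bar4.0: F3->E4 leap 11st

No (3 violations)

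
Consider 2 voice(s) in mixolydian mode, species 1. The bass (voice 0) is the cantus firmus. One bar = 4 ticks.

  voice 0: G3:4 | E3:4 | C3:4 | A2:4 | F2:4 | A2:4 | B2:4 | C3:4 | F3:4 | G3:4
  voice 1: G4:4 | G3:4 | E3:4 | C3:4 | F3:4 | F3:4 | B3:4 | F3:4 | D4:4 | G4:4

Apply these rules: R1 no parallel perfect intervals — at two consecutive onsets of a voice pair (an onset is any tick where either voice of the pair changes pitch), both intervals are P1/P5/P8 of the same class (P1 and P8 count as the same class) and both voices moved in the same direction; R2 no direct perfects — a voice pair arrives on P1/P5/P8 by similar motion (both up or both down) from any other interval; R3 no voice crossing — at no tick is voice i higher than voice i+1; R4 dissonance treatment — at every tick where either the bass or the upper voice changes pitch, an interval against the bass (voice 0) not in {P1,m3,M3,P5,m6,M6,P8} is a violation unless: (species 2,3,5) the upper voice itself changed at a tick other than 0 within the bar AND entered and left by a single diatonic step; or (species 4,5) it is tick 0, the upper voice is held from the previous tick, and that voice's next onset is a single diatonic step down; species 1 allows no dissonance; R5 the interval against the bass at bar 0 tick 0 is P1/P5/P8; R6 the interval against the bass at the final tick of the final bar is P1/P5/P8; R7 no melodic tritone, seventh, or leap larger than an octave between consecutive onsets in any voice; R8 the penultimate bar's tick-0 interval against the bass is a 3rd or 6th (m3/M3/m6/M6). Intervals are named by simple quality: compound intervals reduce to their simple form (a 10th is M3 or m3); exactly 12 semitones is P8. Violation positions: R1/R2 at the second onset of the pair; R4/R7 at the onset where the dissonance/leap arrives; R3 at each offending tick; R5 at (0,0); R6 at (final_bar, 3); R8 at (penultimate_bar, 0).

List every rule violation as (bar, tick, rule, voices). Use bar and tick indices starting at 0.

(6, 0, R2, (0, 1))
(6, 0, R7, (1,))
(7, 0, R4, (0, 1))
(7, 0, R7, (1,))
(9, 0, R2, (0, 1))

bar 0: v0=G3 v1=G4 downbeat P8
bar 1: v0=E3 v1=G3 downbeat m3
bar 2: v0=C3 v1=E3 downbeat M3
bar 3: v0=A2 v1=C3 downbeat m3
bar 4: v0=F2 v1=F3 downbeat P8
bar 5: v0=A2 v1=F3 downbeat m6
bar 6: v0=B2 v1=B3 downbeat P8
bar 7: v0=C3 v1=F3 downbeat P4
bar 8: v0=F3 v1=D4 downbeat M6
bar 9: v0=G3 v1=G4 downbeat P8
  -> R2 @ bar 6 tick 0 v(0, 1): A2/F3 m6 -> B2/B3 P8 similar
  -> R7 @ bar 6 tick 0 v(1,): F3->B3 leap 6st
  -> R4 @ bar 7 tick 0 v(0, 1): C3/F3 P4 untreated
  -> R7 @ bar 7 tick 0 v(1,): B3->F3 leap 6st
  -> R2 @ bar 9 tick 0 v(0, 1): F3/D4 M6 -> G3/G4 P8 similar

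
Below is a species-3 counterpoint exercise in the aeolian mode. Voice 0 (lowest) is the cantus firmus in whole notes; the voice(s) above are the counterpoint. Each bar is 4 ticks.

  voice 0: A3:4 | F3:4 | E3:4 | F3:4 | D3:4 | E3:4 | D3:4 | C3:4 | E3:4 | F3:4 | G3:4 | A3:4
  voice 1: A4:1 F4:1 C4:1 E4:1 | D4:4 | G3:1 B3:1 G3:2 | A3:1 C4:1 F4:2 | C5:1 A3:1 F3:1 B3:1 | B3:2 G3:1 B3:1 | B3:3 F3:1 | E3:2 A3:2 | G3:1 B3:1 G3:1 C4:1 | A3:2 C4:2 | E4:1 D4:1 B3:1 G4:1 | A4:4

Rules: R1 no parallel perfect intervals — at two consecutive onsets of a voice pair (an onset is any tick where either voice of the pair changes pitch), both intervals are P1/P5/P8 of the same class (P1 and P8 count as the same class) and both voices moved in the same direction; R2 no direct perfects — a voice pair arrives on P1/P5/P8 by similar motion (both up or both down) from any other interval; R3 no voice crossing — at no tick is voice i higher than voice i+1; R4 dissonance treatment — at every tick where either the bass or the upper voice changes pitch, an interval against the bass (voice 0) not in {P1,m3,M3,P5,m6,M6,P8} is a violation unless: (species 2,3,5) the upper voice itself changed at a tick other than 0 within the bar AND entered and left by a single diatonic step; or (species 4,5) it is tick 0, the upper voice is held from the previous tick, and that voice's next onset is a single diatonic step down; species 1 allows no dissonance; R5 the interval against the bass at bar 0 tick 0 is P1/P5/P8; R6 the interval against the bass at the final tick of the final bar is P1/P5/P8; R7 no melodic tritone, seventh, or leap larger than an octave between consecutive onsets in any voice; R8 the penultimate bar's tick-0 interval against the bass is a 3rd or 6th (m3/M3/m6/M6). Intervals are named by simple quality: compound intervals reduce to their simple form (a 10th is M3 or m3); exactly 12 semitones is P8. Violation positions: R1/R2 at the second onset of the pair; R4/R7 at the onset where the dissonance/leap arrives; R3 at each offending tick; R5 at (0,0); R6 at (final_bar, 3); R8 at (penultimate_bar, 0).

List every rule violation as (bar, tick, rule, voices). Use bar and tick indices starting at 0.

(4, 0, R4, (0, 1))
(4, 1, R7, (1,))
(4, 3, R7, (1,))
(6, 3, R7, (1,))
(11, 0, R1, (0, 1))

bar 0: v0=A3 v1=A4 downbeat P8
bar 1: v0=F3 v1=D4 downbeat M6
bar 2: v0=E3 v1=G3 downbeat m3
bar 3: v0=F3 v1=A3 downbeat M3
bar 4: v0=D3 v1=C5 downbeat m7
bar 5: v0=E3 v1=B3 downbeat P5
bar 6: v0=D3 v1=B3 downbeat M6
bar 7: v0=C3 v1=E3 downbeat M3
bar 8: v0=E3 v1=G3 downbeat m3
bar 9: v0=F3 v1=A3 downbeat M3
bar 10: v0=G3 v1=E4 downbeat M6
bar 11: v0=A3 v1=A4 downbeat P8
  -> R4 @ bar 4 tick 0 v(0, 1): D3/C5 m7 untreated
  -> R7 @ bar 4 tick 1 v(1,): C5->A3 leap 15st
  -> R7 @ bar 4 tick 3 v(1,): F3->B3 leap 6st
  -> R7 @ bar 6 tick 3 v(1,): B3->F3 leap 6st
  -> R1 @ bar 11 tick 0 v(0, 1): G3/G4 P8 -> A3/A4 P8 similar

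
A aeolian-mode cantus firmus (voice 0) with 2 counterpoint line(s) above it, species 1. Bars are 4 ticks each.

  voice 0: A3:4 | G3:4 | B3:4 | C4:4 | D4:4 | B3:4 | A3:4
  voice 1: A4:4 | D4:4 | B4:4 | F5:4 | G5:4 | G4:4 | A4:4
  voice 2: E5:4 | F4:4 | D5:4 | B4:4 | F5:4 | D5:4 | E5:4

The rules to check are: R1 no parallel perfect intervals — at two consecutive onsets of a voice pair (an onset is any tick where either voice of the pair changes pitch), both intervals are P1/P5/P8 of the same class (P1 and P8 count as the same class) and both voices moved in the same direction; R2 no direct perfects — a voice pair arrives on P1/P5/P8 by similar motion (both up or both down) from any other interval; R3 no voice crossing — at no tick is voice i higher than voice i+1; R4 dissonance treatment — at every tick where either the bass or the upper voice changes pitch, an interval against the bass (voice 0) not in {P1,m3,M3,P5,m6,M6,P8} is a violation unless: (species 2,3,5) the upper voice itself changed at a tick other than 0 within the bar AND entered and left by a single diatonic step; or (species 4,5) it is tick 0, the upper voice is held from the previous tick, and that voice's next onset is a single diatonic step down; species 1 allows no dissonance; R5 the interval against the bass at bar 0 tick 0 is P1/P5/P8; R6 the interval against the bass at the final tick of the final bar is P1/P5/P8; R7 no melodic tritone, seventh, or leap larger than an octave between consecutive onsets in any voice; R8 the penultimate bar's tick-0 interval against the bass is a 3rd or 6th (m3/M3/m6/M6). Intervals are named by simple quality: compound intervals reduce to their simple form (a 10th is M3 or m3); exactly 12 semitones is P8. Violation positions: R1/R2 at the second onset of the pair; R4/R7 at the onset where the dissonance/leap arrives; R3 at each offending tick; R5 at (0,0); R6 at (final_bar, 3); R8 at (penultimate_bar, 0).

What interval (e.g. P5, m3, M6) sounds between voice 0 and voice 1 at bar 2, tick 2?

P8

voice 0=B3 voice 1=B4 -> P8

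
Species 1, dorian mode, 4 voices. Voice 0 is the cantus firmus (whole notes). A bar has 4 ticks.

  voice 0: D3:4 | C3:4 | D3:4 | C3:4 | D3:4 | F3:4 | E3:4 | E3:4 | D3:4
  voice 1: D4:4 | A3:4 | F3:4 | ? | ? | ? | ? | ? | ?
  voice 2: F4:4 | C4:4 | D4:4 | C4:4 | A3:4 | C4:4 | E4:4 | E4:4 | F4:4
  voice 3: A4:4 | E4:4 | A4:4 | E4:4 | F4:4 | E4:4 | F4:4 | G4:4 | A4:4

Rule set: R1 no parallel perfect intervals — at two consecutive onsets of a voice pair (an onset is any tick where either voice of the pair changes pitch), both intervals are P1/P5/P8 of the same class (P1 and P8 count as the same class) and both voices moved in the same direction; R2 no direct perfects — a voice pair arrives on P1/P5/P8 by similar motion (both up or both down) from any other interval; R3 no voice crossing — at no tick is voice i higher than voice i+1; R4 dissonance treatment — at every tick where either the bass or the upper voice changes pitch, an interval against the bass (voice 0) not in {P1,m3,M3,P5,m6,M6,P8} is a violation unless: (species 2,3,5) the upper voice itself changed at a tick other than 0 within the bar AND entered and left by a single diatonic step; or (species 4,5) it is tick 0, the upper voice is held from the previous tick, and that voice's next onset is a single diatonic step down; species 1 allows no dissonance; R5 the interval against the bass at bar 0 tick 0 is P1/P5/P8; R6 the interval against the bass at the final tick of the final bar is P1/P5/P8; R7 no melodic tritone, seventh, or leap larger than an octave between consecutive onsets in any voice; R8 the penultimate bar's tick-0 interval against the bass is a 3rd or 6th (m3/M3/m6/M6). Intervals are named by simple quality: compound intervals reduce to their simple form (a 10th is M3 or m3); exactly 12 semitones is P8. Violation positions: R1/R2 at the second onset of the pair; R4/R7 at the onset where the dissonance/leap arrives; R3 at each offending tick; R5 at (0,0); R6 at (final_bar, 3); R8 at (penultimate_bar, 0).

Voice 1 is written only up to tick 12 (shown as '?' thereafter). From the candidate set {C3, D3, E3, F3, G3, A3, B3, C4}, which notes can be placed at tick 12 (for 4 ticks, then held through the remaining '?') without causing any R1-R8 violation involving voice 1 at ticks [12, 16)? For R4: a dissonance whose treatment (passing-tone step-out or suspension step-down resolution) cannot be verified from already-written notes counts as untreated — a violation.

C3: violates R2
D3: violates R4
E3: violates R2
F3: violates R4
G3: legal
A3: legal
B3: violates R4,R7
C4: legal

{A3, C4, G3}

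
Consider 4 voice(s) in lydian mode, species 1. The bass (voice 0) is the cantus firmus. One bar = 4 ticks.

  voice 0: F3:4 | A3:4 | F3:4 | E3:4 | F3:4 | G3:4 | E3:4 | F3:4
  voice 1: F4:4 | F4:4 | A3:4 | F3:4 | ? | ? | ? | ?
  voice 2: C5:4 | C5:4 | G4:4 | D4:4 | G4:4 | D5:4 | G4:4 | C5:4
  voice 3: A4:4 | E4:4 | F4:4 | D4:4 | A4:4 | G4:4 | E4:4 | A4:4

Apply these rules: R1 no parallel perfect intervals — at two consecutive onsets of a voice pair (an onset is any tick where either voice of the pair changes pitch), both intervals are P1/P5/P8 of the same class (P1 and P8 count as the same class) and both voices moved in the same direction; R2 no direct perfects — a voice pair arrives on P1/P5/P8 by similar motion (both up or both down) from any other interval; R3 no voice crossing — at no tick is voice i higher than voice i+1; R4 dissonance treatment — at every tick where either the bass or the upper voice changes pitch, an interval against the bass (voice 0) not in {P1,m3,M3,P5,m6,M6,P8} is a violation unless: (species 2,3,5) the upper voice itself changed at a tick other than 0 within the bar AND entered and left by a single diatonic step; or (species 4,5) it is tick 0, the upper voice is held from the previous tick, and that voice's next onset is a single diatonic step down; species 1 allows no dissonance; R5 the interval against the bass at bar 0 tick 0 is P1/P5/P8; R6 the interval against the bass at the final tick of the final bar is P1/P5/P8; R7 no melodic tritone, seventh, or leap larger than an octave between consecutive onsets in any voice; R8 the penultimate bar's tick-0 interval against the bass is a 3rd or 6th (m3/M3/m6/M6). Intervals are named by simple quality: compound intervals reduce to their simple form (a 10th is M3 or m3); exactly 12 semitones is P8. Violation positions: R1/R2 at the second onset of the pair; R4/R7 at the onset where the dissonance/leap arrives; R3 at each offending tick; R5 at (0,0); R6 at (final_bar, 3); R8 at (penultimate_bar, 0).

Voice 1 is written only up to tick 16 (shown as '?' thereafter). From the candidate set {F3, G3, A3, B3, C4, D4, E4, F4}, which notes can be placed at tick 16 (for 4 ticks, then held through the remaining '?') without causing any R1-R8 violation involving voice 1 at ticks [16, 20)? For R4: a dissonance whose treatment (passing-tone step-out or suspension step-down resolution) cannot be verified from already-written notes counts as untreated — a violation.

{F3}

F3: legal
G3: violates R2,R4
A3: violates R2
B3: violates R4,R7
C4: violates R2
D4: violates R2
E4: violates R4,R7
F4: violates R2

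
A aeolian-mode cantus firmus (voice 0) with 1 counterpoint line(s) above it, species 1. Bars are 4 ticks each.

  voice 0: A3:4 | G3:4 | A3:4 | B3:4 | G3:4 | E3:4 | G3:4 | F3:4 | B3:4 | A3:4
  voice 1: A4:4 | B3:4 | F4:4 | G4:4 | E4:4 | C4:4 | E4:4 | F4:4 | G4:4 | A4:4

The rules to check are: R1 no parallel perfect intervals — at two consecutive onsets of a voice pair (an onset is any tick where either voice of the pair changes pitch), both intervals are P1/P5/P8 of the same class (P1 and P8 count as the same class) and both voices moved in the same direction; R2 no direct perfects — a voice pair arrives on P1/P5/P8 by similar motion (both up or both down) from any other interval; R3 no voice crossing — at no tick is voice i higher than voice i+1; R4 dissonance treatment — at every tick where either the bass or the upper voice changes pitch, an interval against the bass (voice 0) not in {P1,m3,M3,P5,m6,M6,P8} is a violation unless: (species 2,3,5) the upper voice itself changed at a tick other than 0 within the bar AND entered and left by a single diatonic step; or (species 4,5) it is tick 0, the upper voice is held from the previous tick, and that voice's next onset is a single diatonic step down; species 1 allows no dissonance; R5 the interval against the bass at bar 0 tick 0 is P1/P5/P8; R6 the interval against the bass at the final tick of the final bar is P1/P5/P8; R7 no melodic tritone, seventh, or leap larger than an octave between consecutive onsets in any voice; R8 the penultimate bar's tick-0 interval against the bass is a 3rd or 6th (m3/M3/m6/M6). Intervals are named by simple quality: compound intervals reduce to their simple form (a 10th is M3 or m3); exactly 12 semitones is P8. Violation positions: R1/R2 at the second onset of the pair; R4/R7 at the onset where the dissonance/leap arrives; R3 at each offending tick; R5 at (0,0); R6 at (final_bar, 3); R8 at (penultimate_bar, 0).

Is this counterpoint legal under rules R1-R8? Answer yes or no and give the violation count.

bar 0: v0=A3 v1=A4 (P8)
bar 1: v0=G3 v1=B3 (M3)
bar 2: v0=A3 v1=F4 (m6)
bar 3: v0=B3 v1=G4 (m6)
bar 4: v0=G3 v1=E4 (M6)
bar 5: v0=E3 v1=C4 (m6)
bar 6: v0=G3 v1=E4 (M6)
bar 7: v0=F3 v1=F4 (P8)
bar 8: v0=B3 v1=G4 (m6)
bar 9: v0=A3 v1=A4 (P8)
  R7 @ bar1.0: A4->B3 leap 10st
  R7 @ bar2.0: B3->F4 leap 6st
  R7 @ bar8.0: F3->B3 leap 6st

No (3 violations)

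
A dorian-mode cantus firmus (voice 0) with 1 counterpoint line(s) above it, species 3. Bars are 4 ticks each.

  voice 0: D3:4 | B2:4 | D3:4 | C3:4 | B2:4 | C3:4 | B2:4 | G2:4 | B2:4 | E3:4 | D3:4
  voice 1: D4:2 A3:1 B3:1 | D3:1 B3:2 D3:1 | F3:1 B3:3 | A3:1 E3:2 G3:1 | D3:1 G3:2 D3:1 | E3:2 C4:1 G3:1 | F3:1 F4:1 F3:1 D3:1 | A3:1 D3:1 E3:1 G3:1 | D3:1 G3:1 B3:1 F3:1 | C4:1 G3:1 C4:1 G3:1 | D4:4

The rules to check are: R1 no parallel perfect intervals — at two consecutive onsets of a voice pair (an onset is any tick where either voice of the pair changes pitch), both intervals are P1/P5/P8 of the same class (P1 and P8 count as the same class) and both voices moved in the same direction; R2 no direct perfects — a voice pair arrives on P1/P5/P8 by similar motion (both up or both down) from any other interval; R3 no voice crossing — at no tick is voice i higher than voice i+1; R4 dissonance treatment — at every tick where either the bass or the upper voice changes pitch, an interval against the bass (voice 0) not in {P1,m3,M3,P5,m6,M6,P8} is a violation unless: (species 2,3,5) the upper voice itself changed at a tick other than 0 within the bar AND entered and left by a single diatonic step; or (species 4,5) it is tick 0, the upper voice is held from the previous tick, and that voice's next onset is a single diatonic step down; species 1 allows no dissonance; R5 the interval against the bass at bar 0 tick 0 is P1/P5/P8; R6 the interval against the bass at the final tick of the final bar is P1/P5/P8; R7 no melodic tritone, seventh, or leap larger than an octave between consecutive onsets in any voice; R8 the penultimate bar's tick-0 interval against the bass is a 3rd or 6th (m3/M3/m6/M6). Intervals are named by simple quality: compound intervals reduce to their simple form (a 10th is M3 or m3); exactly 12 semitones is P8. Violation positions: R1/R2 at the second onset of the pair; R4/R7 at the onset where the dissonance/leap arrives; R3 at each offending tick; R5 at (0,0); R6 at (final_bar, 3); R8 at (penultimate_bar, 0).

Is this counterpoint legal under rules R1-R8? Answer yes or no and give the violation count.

No (7 violations)

bar 0: v0=D3 v1=D4 (P8)
bar 1: v0=B2 v1=D3 (m3)
bar 2: v0=D3 v1=F3 (m3)
bar 3: v0=C3 v1=A3 (M6)
bar 4: v0=B2 v1=D3 (m3)
bar 5: v0=C3 v1=E3 (M3)
bar 6: v0=B2 v1=F3 (TT)
bar 7: v0=G2 v1=A3 (M2)
bar 8: v0=B2 v1=D3 (m3)
bar 9: v0=E3 v1=C4 (m6)
bar 10: v0=D3 v1=D4 (P8)
  R7 @ bar2.1: F3->B3 leap 6st
  R4 @ bar6.0: B2/F3 TT untreated
  R4 @ bar6.1: B2/F4 TT untreated
  R4 @ bar6.2: B2/F3 TT untreated
  R4 @ bar7.0: G2/A3 M2 untreated
  R4 @ bar8.3: B2/F3 TT untreated
  R7 @ bar8.3: B3->F3 leap 6st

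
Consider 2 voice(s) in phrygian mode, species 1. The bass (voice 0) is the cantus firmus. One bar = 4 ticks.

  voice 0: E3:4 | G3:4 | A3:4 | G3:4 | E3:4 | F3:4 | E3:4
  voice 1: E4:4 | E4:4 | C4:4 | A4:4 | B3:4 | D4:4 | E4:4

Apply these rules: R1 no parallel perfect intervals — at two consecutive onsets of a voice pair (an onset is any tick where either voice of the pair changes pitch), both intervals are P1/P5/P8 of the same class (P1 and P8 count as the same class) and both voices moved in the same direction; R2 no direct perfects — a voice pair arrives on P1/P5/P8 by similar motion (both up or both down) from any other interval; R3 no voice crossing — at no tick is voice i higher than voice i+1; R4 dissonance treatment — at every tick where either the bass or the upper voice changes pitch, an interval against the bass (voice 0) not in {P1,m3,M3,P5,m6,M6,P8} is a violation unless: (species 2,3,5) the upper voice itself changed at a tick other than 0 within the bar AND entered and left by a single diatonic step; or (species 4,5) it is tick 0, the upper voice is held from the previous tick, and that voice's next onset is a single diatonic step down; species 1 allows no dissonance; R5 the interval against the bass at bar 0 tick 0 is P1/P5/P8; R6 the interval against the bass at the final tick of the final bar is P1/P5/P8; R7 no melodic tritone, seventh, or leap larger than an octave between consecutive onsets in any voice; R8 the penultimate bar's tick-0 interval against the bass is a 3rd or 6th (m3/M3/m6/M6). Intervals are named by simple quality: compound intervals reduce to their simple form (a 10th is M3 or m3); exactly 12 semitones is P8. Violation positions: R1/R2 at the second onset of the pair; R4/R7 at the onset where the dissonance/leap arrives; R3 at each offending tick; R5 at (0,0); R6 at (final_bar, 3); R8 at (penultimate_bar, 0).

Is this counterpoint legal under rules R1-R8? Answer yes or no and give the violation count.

No (3 violations)

bar 0: v0=E3 v1=E4 (P8)
bar 1: v0=G3 v1=E4 (M6)
bar 2: v0=A3 v1=C4 (m3)
bar 3: v0=G3 v1=A4 (M2)
bar 4: v0=E3 v1=B3 (P5)
bar 5: v0=F3 v1=D4 (M6)
bar 6: v0=E3 v1=E4 (P8)
  R4 @ bar3.0: G3/A4 M2 untreated
  R2 @ bar4.0: G3/A4 M2 -> E3/B3 P5 similar
  R7 @ bar4.0: A4->B3 leap 10st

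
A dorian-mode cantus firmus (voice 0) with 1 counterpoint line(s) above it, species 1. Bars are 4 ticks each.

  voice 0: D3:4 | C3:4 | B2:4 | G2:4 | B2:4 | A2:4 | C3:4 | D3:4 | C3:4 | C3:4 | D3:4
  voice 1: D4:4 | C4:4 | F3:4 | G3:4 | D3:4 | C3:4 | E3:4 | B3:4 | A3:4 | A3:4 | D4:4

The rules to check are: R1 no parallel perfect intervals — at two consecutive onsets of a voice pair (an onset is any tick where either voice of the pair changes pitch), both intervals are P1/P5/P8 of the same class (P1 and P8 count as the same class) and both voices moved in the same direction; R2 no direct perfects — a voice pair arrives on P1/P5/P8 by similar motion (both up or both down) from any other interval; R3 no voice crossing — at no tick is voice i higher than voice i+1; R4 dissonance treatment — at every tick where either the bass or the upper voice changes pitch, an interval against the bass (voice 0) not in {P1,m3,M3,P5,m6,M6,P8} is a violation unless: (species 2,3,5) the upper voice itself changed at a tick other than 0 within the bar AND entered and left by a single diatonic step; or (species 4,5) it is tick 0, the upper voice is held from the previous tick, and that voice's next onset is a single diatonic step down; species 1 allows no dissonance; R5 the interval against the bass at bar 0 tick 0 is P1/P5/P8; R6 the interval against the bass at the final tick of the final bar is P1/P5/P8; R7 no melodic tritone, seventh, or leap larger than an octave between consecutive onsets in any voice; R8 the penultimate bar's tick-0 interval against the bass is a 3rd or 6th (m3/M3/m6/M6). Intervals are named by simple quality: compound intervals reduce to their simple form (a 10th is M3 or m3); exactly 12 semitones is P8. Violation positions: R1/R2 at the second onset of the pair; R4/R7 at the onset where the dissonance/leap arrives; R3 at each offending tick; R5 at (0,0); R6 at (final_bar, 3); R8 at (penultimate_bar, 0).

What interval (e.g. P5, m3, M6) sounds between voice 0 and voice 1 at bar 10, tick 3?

P8

voice 0=D3 voice 1=D4 -> P8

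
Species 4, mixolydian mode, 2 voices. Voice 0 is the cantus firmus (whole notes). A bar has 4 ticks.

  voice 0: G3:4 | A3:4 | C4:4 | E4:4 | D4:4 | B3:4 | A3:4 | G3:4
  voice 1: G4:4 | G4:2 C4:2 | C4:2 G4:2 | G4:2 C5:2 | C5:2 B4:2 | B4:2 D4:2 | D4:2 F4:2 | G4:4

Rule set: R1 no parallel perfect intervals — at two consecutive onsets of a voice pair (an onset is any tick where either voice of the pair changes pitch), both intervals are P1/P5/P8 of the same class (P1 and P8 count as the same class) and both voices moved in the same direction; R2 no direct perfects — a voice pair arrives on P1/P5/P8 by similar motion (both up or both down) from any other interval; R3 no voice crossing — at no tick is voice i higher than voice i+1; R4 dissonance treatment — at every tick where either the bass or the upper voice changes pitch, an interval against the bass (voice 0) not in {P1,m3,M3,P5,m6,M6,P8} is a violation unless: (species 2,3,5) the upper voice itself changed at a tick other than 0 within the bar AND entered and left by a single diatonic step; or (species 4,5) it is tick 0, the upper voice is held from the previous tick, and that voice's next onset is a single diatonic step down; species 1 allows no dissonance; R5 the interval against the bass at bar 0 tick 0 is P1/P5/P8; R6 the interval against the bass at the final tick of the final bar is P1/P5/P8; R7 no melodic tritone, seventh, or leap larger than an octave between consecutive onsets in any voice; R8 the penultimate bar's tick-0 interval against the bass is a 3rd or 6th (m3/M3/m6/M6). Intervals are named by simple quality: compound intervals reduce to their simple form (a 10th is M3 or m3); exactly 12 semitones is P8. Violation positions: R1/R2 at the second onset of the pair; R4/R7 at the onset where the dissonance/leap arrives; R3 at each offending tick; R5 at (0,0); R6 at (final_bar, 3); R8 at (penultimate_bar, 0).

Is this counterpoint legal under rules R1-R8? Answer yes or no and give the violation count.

No (3 violations)

bar 0: v0=G3 v1=G4 (P8)
bar 1: v0=A3 v1=G4 (m7)
bar 2: v0=C4 v1=C4 (P1)
bar 3: v0=E4 v1=G4 (m3)
bar 4: v0=D4 v1=C5 (m7)
bar 5: v0=B3 v1=B4 (P8)
bar 6: v0=A3 v1=D4 (P4)
bar 7: v0=G3 v1=G4 (P8)
  R4 @ bar1.0: A3/G4 m7 untreated
  R4 @ bar6.0: A3/D4 P4 untreated
  R8 @ bar6.0: penult P4 not 3rd/6th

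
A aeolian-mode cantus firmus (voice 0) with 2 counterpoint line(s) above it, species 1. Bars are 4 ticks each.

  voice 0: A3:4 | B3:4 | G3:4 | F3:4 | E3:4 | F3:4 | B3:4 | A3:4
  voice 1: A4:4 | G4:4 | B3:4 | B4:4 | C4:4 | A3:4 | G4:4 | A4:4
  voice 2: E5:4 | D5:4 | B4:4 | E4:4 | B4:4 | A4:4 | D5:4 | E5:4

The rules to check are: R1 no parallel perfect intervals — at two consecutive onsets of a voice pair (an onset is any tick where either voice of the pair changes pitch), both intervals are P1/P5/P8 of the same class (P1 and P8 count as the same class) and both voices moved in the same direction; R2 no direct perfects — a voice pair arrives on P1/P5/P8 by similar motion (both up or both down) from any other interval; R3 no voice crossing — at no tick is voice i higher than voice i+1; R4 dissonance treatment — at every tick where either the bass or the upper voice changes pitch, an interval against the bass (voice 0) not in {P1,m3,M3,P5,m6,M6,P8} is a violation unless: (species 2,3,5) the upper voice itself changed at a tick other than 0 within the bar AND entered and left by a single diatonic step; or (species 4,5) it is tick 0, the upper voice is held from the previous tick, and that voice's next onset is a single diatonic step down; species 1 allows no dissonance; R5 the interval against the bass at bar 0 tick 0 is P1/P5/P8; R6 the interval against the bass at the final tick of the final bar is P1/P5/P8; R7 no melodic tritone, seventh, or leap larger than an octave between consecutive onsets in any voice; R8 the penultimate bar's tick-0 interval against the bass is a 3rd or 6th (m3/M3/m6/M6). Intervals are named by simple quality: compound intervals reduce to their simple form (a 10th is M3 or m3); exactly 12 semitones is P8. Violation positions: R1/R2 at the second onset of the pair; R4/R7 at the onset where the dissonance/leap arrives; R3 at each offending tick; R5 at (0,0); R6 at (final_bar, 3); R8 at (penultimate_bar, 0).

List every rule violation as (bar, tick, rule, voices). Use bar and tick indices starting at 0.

bar 0: v0=A3 v1=A4 v2=E5 downbeat P5
bar 1: v0=B3 v1=G4 v2=D5 downbeat m3
bar 2: v0=G3 v1=B3 v2=B4 downbeat M3
bar 3: v0=F3 v1=B4 v2=E4 downbeat M7
bar 4: v0=E3 v1=C4 v2=B4 downbeat P5
bar 5: v0=F3 v1=A3 v2=A4 downbeat M3
bar 6: v0=B3 v1=G4 v2=D5 downbeat m3
bar 7: v0=A3 v1=A4 v2=E5 downbeat P5
  -> R1 @ bar 1 tick 0 v(1, 2): A4/E5 P5 -> G4/D5 P5 similar
  -> R2 @ bar 2 tick 0 v(1, 2): G4/D5 P5 -> B3/B4 P8 similar
  -> R3 @ bar 3 tick 0 v(1, 2): B4 above E4
  -> R4 @ bar 3 tick 0 v(0, 1): F3/B4 TT untreated
  -> R4 @ bar 3 tick 0 v(0, 2): F3/E4 M7 untreated
  -> R3 @ bar 3 tick 1 v(1, 2): B4 above E4
  -> R3 @ bar 3 tick 2 v(1, 2): B4 above E4
  -> R3 @ bar 3 tick 3 v(1, 2): B4 above E4
  -> R7 @ bar 4 tick 0 v(1,): B4->C4 leap 11st
  -> R2 @ bar 5 tick 0 v(1, 2): C4/B4 M7 -> A3/A4 P8 similar
  -> R2 @ bar 6 tick 0 v(1, 2): A3/A4 P8 -> G4/D5 P5 similar
  -> R7 @ bar 6 tick 0 v(0,): F3->B3 leap 6st
  -> R7 @ bar 6 tick 0 v(1,): A3->G4 leap 10st
  -> R1 @ bar 7 tick 0 v(1, 2): G4/D5 P5 -> A4/E5 P5 similar

(1, 0, R1, (1, 2))
(2, 0, R2, (1, 2))
(3, 0, R3, (1, 2))
(3, 0, R4, (0, 1))
(3, 0, R4, (0, 2))
(3, 1, R3, (1, 2))
(3, 2, R3, (1, 2))
(3, 3, R3, (1, 2))
(4, 0, R7, (1,))
(5, 0, R2, (1, 2))
(6, 0, R2, (1, 2))
(6, 0, R7, (0,))
(6, 0, R7, (1,))
(7, 0, R1, (1, 2))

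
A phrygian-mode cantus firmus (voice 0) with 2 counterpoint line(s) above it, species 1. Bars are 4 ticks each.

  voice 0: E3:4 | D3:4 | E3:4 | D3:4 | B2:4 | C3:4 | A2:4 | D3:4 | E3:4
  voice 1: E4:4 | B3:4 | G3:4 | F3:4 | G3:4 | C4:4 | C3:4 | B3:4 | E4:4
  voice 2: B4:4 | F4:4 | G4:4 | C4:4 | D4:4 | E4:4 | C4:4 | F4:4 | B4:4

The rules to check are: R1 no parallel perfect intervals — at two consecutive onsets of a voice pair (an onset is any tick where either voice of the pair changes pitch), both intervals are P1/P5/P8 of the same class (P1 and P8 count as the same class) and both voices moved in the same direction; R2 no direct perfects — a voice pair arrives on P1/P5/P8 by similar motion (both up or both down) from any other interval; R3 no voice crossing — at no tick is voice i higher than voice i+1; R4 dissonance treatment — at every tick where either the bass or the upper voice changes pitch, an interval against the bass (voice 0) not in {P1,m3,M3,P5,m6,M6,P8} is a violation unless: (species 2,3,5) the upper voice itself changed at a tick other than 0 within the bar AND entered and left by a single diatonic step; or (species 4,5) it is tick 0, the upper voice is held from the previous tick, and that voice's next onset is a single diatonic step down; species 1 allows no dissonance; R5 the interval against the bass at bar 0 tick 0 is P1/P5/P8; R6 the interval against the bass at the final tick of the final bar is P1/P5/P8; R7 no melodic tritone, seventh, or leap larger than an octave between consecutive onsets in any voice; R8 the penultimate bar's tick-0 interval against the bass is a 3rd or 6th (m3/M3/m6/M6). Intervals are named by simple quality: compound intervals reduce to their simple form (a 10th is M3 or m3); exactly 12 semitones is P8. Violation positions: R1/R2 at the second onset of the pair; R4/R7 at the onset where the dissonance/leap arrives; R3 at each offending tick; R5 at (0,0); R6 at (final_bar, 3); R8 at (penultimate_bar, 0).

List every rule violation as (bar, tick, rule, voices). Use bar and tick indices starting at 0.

(1, 0, R7, (2,))
(3, 0, R2, (1, 2))
(3, 0, R4, (0, 2))
(4, 0, R1, (1, 2))
(5, 0, R2, (0, 1))
(6, 0, R2, (1, 2))
(7, 0, R7, (1,))
(8, 0, R2, (0, 1))
(8, 0, R2, (0, 2))
(8, 0, R2, (1, 2))
(8, 0, R7, (2,))

bar 0: v0=E3 v1=E4 v2=B4 downbeat P5
bar 1: v0=D3 v1=B3 v2=F4 downbeat m3
bar 2: v0=E3 v1=G3 v2=G4 downbeat m3
bar 3: v0=D3 v1=F3 v2=C4 downbeat m7
bar 4: v0=B2 v1=G3 v2=D4 downbeat m3
bar 5: v0=C3 v1=C4 v2=E4 downbeat M3
bar 6: v0=A2 v1=C3 v2=C4 downbeat m3
bar 7: v0=D3 v1=B3 v2=F4 downbeat m3
bar 8: v0=E3 v1=E4 v2=B4 downbeat P5
  -> R7 @ bar 1 tick 0 v(2,): B4->F4 leap 6st
  -> R2 @ bar 3 tick 0 v(1, 2): G3/G4 P8 -> F3/C4 P5 similar
  -> R4 @ bar 3 tick 0 v(0, 2): D3/C4 m7 untreated
  -> R1 @ bar 4 tick 0 v(1, 2): F3/C4 P5 -> G3/D4 P5 similar
  -> R2 @ bar 5 tick 0 v(0, 1): B2/G3 m6 -> C3/C4 P8 similar
  -> R2 @ bar 6 tick 0 v(1, 2): C4/E4 M3 -> C3/C4 P8 similar
  -> R7 @ bar 7 tick 0 v(1,): C3->B3 leap 11st
  -> R2 @ bar 8 tick 0 v(0, 1): D3/B3 M6 -> E3/E4 P8 similar
  -> R2 @ bar 8 tick 0 v(0, 2): D3/F4 m3 -> E3/B4 P5 similar
  -> R2 @ bar 8 tick 0 v(1, 2): B3/F4 TT -> E4/B4 P5 similar
  -> R7 @ bar 8 tick 0 v(2,): F4->B4 leap 6st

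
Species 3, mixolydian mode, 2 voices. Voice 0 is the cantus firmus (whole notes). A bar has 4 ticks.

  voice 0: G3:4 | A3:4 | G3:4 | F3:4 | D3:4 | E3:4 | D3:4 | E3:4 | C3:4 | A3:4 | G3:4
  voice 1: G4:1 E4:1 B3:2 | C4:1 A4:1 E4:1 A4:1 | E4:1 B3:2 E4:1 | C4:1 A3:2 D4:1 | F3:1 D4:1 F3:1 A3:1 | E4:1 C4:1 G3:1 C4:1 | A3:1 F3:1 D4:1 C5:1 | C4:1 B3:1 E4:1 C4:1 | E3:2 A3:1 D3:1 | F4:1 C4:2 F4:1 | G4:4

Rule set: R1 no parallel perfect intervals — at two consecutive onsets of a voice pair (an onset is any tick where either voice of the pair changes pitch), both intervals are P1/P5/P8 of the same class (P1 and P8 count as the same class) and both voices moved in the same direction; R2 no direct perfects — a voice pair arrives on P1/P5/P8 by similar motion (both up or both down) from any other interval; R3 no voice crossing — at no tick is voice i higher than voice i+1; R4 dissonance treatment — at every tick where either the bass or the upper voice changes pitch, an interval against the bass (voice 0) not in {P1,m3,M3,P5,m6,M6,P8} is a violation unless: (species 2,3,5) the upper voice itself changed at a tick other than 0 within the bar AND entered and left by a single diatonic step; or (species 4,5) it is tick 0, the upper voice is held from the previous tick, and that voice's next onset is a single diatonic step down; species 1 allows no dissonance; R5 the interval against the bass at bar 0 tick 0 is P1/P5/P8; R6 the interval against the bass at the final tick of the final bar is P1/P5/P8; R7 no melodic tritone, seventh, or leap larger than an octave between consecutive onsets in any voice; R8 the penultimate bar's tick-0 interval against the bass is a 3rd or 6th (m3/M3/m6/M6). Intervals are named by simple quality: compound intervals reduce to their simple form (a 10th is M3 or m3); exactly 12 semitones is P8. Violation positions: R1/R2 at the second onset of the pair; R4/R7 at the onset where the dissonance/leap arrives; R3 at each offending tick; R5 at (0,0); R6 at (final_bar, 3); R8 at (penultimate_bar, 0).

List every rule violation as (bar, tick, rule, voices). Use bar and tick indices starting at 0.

(3, 0, R2, (0, 1))
(5, 0, R2, (0, 1))
(6, 0, R2, (0, 1))
(6, 3, R4, (0, 1))
(6, 3, R7, (1,))
(8, 3, R4, (0, 1))
(9, 0, R7, (1,))

bar 0: v0=G3 v1=G4 downbeat P8
bar 1: v0=A3 v1=C4 downbeat m3
bar 2: v0=G3 v1=E4 downbeat M6
bar 3: v0=F3 v1=C4 downbeat P5
bar 4: v0=D3 v1=F3 downbeat m3
bar 5: v0=E3 v1=E4 downbeat P8
bar 6: v0=D3 v1=A3 downbeat P5
bar 7: v0=E3 v1=C4 downbeat m6
bar 8: v0=C3 v1=E3 downbeat M3
bar 9: v0=A3 v1=F4 downbeat m6
bar 10: v0=G3 v1=G4 downbeat P8
  -> R2 @ bar 3 tick 0 v(0, 1): G3/E4 M6 -> F3/C4 P5 similar
  -> R2 @ bar 5 tick 0 v(0, 1): D3/A3 P5 -> E3/E4 P8 similar
  -> R2 @ bar 6 tick 0 v(0, 1): E3/C4 m6 -> D3/A3 P5 similar
  -> R4 @ bar 6 tick 3 v(0, 1): D3/C5 m7 untreated
  -> R7 @ bar 6 tick 3 v(1,): D4->C5 leap 10st
  -> R4 @ bar 8 tick 3 v(0, 1): C3/D3 M2 untreated
  -> R7 @ bar 9 tick 0 v(1,): D3->F4 leap 15st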